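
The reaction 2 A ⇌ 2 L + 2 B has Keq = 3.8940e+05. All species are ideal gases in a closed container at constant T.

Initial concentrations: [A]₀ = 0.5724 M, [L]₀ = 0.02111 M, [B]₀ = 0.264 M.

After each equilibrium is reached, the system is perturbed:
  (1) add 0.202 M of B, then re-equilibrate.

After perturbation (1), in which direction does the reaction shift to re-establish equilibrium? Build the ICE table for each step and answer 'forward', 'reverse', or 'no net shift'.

Direction: reverse

Q₀ = 9.4795e-05 vs Keq = 3.8940e+05 ⇒ Q<K, forward
Step 1:
                    A           L           B
  I            0.5724     0.02111       0.264
  C           -0.5716      0.5716      0.5716
  E        7.9369e-04      0.5927      0.8356
  solve Keq expr → x = 0.2858; check Q = 3.8940e+05
Then add 0.202 M of B.
Step 2:
                    A           L           B
  I        7.9369e-04      0.5927       1.038
  C        1.9137e-04 -1.9137e-04 -1.9137e-04
  E        9.8506e-04      0.5925       1.037
  solve Keq expr → x = -9.5684e-05; check Q = 3.8940e+05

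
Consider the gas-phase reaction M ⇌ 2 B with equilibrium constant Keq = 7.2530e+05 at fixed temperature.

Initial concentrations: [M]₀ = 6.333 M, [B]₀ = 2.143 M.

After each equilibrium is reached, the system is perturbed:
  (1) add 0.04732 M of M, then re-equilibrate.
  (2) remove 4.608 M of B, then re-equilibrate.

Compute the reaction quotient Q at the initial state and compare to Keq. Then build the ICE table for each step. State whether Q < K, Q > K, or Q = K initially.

Q₀ = 0.7252; Q < K (proceeds forward)

Q₀ = 0.7252 vs Keq = 7.2530e+05 ⇒ Q<K, forward
Step 1:
                  M         B
  I           6.333     2.143
  C          -6.333     12.67
  E       3.0234e-04     14.81
  solve Keq expr → x = 6.333; check Q = 7.2530e+05
Then add 0.04732 M of M.
Step 2:
                  M         B
  I         0.04762     14.81
  C        -0.04732   0.09463
  E       3.0622e-04      14.9
  solve Keq expr → x = 0.04732; check Q = 7.2530e+05
Then remove 4.608 M of B.
Step 3:
                  M         B
  I       3.0622e-04      10.3
  C       -1.6008e-04 3.2016e-04
  E       1.4614e-04      10.3
  solve Keq expr → x = 1.6008e-04; check Q = 7.2530e+05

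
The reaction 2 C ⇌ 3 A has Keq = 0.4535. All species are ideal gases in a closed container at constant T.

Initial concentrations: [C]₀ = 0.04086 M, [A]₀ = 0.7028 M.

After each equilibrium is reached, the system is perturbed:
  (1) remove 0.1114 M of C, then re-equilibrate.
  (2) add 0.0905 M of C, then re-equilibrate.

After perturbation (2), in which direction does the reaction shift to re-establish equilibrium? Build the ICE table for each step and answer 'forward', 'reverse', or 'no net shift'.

Direction: forward

Q₀ = 207.9 vs Keq = 0.4535 ⇒ Q>K, reverse
Step 1:
                   C          A
  Initial    0.04086     0.7028
  Change      0.2458    -0.3688
  Equil       0.2867      0.334
  solve Keq expr → x = -0.1229; check Q = 0.4535
Then remove 0.1114 M of C.
Step 2:
                   C          A
  Initial     0.1753      0.334
  Change     0.03918   -0.05877
  Equil       0.2145     0.2753
  solve Keq expr → x = -0.01959; check Q = 0.4535
Then add 0.0905 M of C.
Step 3:
                   C          A
  Initial      0.305     0.2753
  Change    -0.03201    0.04801
  Equil        0.273     0.3233
  solve Keq expr → x = 0.016; check Q = 0.4535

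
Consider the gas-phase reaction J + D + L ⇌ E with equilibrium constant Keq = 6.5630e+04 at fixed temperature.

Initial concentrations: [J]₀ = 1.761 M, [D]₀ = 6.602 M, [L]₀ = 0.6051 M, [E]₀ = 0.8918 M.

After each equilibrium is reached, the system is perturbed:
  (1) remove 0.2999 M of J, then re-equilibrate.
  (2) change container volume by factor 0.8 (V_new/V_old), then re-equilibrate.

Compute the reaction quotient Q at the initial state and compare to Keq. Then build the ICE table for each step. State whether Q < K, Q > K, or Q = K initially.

Q₀ = 0.1268 vs Keq = 6.5630e+04 ⇒ Q<K, forward
Step 1:
                  J         D         L         E
  Initial     1.761     6.602    0.6051    0.8918
  Change    -0.6051   -0.6051   -0.6051    0.6051
  Equil       1.156     5.997 3.2903e-06     1.497
  solve Keq expr → x = 0.6051; check Q = 6.5630e+04
Then remove 0.2999 M of J.
Step 2:
                  J         D         L         E
  Initial     0.856     5.997 3.2903e-06     1.497
  Change  1.1528e-06 1.1528e-06 1.1528e-06 -1.1528e-06
  Equil       0.856     5.997 4.4431e-06     1.497
  solve Keq expr → x = -1.1528e-06; check Q = 6.5630e+04
Then change container volume by factor 0.8 (V_new/V_old).
Step 3:
                  J         D         L         E
  Initial      1.07     7.496 5.5539e-06     1.871
  Change  -1.9994e-06 -1.9994e-06 -1.9994e-06 1.9994e-06
  Equil        1.07     7.496 3.5545e-06     1.871
  solve Keq expr → x = 1.9994e-06; check Q = 6.5630e+04

Q₀ = 0.1268; Q < K (proceeds forward)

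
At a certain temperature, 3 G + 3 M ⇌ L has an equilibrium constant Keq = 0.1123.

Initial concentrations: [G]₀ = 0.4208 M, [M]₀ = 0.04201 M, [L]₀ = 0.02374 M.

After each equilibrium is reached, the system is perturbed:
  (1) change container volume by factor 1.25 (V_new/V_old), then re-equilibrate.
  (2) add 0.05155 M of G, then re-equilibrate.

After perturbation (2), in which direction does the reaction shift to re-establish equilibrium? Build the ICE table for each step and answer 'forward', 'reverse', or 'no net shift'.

Q₀ = 4297 vs Keq = 0.1123 ⇒ Q>K, reverse
Step 1:
                  G         M         L
  I          0.4208   0.04201   0.02374
  C         0.07116   0.07116  -0.02372
  E           0.492    0.1132 1.9382e-05
  solve Keq expr → x = -0.02372; check Q = 0.1123
Then change container volume by factor 1.25 (V_new/V_old).
Step 2:
                  G         M         L
  I          0.3936   0.09054 1.5505e-05
  C       3.1254e-05 3.1254e-05 -1.0418e-05
  E          0.3936   0.09057 5.0872e-06
  solve Keq expr → x = -1.0418e-05; check Q = 0.1123
Then add 0.05155 M of G.
Step 3:
                  G         M         L
  I          0.4452   0.09057 5.0872e-06
  C       -6.8102e-06 -6.8102e-06 2.2701e-06
  E          0.4451   0.09056 7.3573e-06
  solve Keq expr → x = 2.2701e-06; check Q = 0.1123

Direction: forward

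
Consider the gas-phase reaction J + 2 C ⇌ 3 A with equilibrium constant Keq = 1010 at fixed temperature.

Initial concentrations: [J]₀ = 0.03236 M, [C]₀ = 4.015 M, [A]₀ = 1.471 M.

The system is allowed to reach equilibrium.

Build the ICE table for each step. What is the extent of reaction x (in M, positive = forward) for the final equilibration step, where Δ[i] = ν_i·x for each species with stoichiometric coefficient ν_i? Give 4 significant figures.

x = 0.03212 M

Q₀ = 6.102 vs Keq = 1010 ⇒ Q<K, forward
Step 1:
                  J         C         A
  init      0.03236     4.015     1.471
  Δ        -0.03212  -0.06423   0.09635
  eq      2.4424e-04     3.951     1.567
  solve Keq expr → x = 0.03212; check Q = 1010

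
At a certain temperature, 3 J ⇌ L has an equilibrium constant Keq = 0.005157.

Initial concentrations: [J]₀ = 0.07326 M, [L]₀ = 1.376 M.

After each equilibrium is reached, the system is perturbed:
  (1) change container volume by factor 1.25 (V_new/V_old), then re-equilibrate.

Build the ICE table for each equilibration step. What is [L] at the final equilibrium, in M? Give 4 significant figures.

[L]_eq = 0.1337 M

Q₀ = 3500 vs Keq = 0.005157 ⇒ Q>K, reverse
Step 1:
                   J          L
  I          0.07326      1.376
  C            3.451      -1.15
  E            3.524     0.2257
  solve Keq expr → x = -1.15; check Q = 0.005157
Then change container volume by factor 1.25 (V_new/V_old).
Step 2:
                   J          L
  I            2.819     0.1806
  C           0.1405   -0.04685
  E             2.96     0.1337
  solve Keq expr → x = -0.04685; check Q = 0.005157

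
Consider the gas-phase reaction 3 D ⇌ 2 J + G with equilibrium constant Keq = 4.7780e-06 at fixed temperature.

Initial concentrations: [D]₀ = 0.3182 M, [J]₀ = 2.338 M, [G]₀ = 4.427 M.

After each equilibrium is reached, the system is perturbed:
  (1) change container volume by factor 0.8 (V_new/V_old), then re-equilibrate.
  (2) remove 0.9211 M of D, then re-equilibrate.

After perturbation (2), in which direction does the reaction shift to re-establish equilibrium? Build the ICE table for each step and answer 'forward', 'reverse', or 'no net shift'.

Q₀ = 751.1 vs Keq = 4.7780e-06 ⇒ Q>K, reverse
Step 1:
                   D          J          G
  I           0.3182      2.338      4.427
  C            3.493     -2.329     -1.164
  E            3.812   0.009006      3.263
  solve Keq expr → x = -1.164; check Q = 4.7780e-06
Then change container volume by factor 0.8 (V_new/V_old).
Step 2:
                   D          J          G
  I            4.765    0.01126      4.078
  C                0          0          0
  E            4.765    0.01126      4.078
  solve Keq expr → x = 0; check Q = 4.7780e-06
Then remove 0.9211 M of D.
Step 3:
                   D          J          G
  I            3.844    0.01126      4.078
  C         0.004627  -0.003085  -0.001542
  E            3.848   0.008172      4.077
  solve Keq expr → x = -0.001542; check Q = 4.7780e-06

Direction: reverse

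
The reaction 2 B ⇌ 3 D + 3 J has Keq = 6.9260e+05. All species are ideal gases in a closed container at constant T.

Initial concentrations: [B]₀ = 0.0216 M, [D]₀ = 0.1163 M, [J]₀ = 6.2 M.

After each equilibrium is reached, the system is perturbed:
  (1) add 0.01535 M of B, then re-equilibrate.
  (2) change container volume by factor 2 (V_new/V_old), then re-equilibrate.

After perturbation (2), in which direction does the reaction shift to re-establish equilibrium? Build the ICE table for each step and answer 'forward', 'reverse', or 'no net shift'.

Q₀ = 803.5 vs Keq = 6.9260e+05 ⇒ Q<K, forward
Step 1:
                    B           D           J
  Initial      0.0216      0.1163         6.2
  Change     -0.02055     0.03082     0.03082
  Equil      0.001055      0.1471       6.231
  solve Keq expr → x = 0.01027; check Q = 6.9260e+05
Then add 0.01535 M of B.
Step 2:
                    B           D           J
  Initial      0.0164      0.1471       6.231
  Change     -0.01509     0.02264     0.02264
  Equil      0.001314      0.1698       6.253
  solve Keq expr → x = 0.007545; check Q = 6.9260e+05
Then change container volume by factor 2 (V_new/V_old).
Step 3:
                    B           D           J
  Initial  6.5711e-04     0.08488       3.127
  Change  -4.9063e-04  7.3595e-04  7.3595e-04
  Equil    1.6648e-04     0.08561       3.127
  solve Keq expr → x = 2.4532e-04; check Q = 6.9260e+05

Direction: forward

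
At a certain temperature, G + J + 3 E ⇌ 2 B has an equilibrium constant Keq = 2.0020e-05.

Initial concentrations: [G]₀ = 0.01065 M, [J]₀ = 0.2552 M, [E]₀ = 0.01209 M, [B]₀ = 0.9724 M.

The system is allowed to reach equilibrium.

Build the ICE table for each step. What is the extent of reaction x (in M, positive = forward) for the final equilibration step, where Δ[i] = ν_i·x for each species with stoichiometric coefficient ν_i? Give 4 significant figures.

Q₀ = 1.9687e+08 vs Keq = 2.0020e-05 ⇒ Q>K, reverse
Step 1:
                    G           J           E           B
  init        0.01065      0.2552     0.01209      0.9724
  Δ            0.4838      0.4838       1.451     -0.9676
  eq           0.4945       0.739       1.464    0.004789
  solve Keq expr → x = -0.4838; check Q = 2.0020e-05

x = -0.4838 M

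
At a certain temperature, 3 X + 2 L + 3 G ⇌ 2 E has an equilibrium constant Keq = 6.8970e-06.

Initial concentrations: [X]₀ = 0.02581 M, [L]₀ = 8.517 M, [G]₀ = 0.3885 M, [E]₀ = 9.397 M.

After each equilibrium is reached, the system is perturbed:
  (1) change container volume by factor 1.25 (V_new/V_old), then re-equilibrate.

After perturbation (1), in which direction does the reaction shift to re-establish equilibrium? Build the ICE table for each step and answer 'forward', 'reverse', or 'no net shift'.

Q₀ = 1.2074e+06 vs Keq = 6.8970e-06 ⇒ Q>K, reverse
Step 1:
                    X           L           G           E
  init        0.02581       8.517      0.3885       9.397
  Δ             5.449       3.633       5.449      -3.633
  eq            5.475       12.15       5.837       5.764
  solve Keq expr → x = -1.816; check Q = 6.8970e-06
Then change container volume by factor 1.25 (V_new/V_old).
Step 2:
                    X           L           G           E
  init           4.38        9.72        4.67       4.612
  Δ            0.8054      0.5369      0.8054     -0.5369
  eq            5.185       10.26       5.475       4.075
  solve Keq expr → x = -0.2685; check Q = 6.8970e-06

Direction: reverse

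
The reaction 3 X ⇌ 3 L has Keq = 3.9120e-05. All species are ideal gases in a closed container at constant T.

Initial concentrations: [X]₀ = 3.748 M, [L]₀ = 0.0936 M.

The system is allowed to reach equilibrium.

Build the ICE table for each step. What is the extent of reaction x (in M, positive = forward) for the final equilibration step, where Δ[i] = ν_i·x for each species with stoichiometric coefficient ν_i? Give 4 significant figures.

x = 0.01084 M

Q₀ = 1.5575e-05 vs Keq = 3.9120e-05 ⇒ Q<K, forward
Step 1:
                  X         L
  Initial     3.748    0.0936
  Change   -0.03253   0.03253
  Equil       3.715    0.1261
  solve Keq expr → x = 0.01084; check Q = 3.9120e-05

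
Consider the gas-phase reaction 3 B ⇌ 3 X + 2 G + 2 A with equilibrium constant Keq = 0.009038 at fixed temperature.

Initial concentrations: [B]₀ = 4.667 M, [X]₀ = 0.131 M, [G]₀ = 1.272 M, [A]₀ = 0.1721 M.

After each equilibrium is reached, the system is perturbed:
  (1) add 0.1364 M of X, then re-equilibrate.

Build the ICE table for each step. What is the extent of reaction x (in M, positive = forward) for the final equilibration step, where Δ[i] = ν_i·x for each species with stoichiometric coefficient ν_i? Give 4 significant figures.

Q₀ = 1.0598e-06 vs Keq = 0.009038 ⇒ Q<K, forward
Step 1:
                   B          X          G          A
  init         4.667      0.131      1.272     0.1721
  Δ          -0.6691     0.6691      0.446      0.446
  eq           3.998     0.8001      1.718     0.6181
  solve Keq expr → x = 0.223; check Q = 0.009038
Then add 0.1364 M of X.
Step 2:
                   B          X          G          A
  init         3.998     0.9365      1.718     0.6181
  Δ          0.06659   -0.06659   -0.04439   -0.04439
  eq           4.065     0.8699      1.674     0.5737
  solve Keq expr → x = -0.0222; check Q = 0.009038

x = -0.0222 M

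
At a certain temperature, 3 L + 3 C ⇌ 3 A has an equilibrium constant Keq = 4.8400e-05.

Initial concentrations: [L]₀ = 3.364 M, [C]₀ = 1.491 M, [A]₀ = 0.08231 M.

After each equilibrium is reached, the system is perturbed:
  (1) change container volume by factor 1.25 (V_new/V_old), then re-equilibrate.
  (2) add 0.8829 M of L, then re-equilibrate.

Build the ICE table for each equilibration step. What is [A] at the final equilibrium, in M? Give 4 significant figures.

Q₀ = 4.4193e-06 vs Keq = 4.8400e-05 ⇒ Q<K, forward
Step 1:
                   L          C          A
  I            3.364      1.491    0.08231
  C          -0.0856    -0.0856     0.0856
  E            3.278      1.405     0.1679
  solve Keq expr → x = 0.02853; check Q = 4.8400e-05
Then change container volume by factor 1.25 (V_new/V_old).
Step 2:
                   L          C          A
  I            2.623      1.124     0.1343
  C          0.02362    0.02362   -0.02362
  E            2.646      1.148     0.1107
  solve Keq expr → x = -0.007873; check Q = 4.8400e-05
Then add 0.8829 M of L.
Step 3:
                   L          C          A
  I            3.529      1.148     0.1107
  C         -0.03159   -0.03159    0.03159
  E            3.498      1.116     0.1423
  solve Keq expr → x = 0.01053; check Q = 4.8400e-05

[A]_eq = 0.1423 M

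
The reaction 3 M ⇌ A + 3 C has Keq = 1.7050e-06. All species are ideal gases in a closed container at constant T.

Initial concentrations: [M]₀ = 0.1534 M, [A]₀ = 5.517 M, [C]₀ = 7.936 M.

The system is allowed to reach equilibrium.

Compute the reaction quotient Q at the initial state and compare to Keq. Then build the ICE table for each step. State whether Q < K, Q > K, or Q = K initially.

Q₀ = 7.6389e+05 vs Keq = 1.7050e-06 ⇒ Q>K, reverse
Step 1:
                   M          A          C
  I           0.1534      5.517      7.936
  C            7.869     -2.623     -7.869
  E            8.022      2.894    0.06725
  solve Keq expr → x = -2.623; check Q = 1.7050e-06

Q₀ = 7.6389e+05; Q > K (proceeds reverse)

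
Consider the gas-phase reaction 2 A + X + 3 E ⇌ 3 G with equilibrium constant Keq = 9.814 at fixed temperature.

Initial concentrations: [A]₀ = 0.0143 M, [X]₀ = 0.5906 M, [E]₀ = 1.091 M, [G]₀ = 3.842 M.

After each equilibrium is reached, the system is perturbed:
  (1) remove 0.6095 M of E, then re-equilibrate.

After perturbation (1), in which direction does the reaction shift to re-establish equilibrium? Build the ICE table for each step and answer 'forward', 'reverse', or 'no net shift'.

Q₀ = 3.6160e+05 vs Keq = 9.814 ⇒ Q>K, reverse
Step 1:
                   A          X          E          G
  I           0.0143     0.5906      1.091      3.842
  C           0.5971     0.2986     0.8957    -0.8957
  E           0.6114     0.8892      1.987      2.946
  solve Keq expr → x = -0.2986; check Q = 9.814
Then remove 0.6095 M of E.
Step 2:
                   A          X          E          G
  I           0.6114     0.8892      1.377      2.946
  C           0.1353    0.06763     0.2029    -0.2029
  E           0.7467     0.9568       1.58      2.743
  solve Keq expr → x = -0.06763; check Q = 9.814

Direction: reverse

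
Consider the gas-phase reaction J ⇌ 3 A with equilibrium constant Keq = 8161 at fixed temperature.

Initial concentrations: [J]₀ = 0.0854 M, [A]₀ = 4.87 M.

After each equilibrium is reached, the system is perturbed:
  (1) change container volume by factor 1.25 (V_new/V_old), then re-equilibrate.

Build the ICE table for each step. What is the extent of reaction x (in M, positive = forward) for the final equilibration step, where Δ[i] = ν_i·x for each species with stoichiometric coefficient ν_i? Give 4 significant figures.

x = 0.004538 M

Q₀ = 1352 vs Keq = 8161 ⇒ Q<K, forward
Step 1:
                   J          A
  init        0.0854       4.87
  Δ         -0.06935     0.2081
  eq         0.01605      5.078
  solve Keq expr → x = 0.06935; check Q = 8161
Then change container volume by factor 1.25 (V_new/V_old).
Step 2:
                   J          A
  init       0.01284      4.062
  Δ        -0.004538    0.01361
  eq        0.008298      4.076
  solve Keq expr → x = 0.004538; check Q = 8161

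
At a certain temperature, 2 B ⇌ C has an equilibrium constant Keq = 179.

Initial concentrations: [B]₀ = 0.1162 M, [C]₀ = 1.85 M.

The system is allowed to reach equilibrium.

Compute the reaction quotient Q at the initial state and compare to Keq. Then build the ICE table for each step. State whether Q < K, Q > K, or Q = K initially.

Q₀ = 137 vs Keq = 179 ⇒ Q<K, forward
Step 1:
                  B         C
  Initial    0.1162      1.85
  Change   -0.01434  0.007171
  Equil      0.1019     1.857
  solve Keq expr → x = 0.007171; check Q = 179

Q₀ = 137; Q < K (proceeds forward)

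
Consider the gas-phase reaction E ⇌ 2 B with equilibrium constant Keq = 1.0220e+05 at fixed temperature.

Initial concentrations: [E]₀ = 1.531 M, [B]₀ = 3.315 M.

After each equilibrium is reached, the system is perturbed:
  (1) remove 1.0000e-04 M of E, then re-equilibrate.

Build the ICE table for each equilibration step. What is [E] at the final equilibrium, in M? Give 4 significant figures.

[E]_eq = 3.9778e-04 M

Q₀ = 7.178 vs Keq = 1.0220e+05 ⇒ Q<K, forward
Step 1:
                  E         B
  Initial     1.531     3.315
  Change     -1.531     3.061
  Equil   3.9781e-04     6.376
  solve Keq expr → x = 1.531; check Q = 1.0220e+05
Then remove 1.0000e-04 M of E.
Step 2:
                  E         B
  Initial 2.9781e-04     6.376
  Change  9.9975e-05 -1.9995e-04
  Equil   3.9778e-04     6.376
  solve Keq expr → x = -9.9975e-05; check Q = 1.0220e+05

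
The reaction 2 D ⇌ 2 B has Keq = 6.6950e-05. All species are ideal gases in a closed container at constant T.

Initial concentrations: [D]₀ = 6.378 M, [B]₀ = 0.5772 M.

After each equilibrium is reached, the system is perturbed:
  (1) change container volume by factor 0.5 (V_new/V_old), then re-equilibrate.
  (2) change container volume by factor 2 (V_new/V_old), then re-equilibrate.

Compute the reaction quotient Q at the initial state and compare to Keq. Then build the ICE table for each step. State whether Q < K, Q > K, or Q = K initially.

Q₀ = 0.00819 vs Keq = 6.6950e-05 ⇒ Q>K, reverse
Step 1:
                    D           B
  init          6.378      0.5772
  Δ            0.5208     -0.5208
  eq            6.899     0.05645
  solve Keq expr → x = -0.2604; check Q = 6.6950e-05
Then change container volume by factor 0.5 (V_new/V_old).
Step 2:
                    D           B
  init           13.8      0.1129
  Δ                 0           0
  eq             13.8      0.1129
  solve Keq expr → x = 0; check Q = 6.6950e-05
Then change container volume by factor 2 (V_new/V_old).
Step 3:
                    D           B
  init          6.899     0.05645
  Δ                 0           0
  eq            6.899     0.05645
  solve Keq expr → x = 0; check Q = 6.6950e-05

Q₀ = 0.00819; Q > K (proceeds reverse)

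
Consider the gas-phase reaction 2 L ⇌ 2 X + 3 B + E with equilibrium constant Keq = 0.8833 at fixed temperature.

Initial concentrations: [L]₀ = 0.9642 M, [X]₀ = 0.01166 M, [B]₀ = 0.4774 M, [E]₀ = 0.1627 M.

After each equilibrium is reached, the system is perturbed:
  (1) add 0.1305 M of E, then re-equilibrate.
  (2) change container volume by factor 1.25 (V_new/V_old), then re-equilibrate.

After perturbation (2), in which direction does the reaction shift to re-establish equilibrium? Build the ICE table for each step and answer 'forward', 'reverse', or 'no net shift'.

Q₀ = 2.5888e-06 vs Keq = 0.8833 ⇒ Q<K, forward
Step 1:
                   L          X          B          E
  I           0.9642    0.01166     0.4774     0.1627
  C          -0.4963     0.4963     0.7445     0.2482
  E           0.4679      0.508      1.222     0.4109
  solve Keq expr → x = 0.2482; check Q = 0.8833
Then add 0.1305 M of E.
Step 2:
                   L          X          B          E
  I           0.4679      0.508      1.222     0.5414
  C          0.02144   -0.02144   -0.03216   -0.01072
  E           0.4893     0.4865       1.19     0.5306
  solve Keq expr → x = -0.01072; check Q = 0.8833
Then change container volume by factor 1.25 (V_new/V_old).
Step 3:
                   L          X          B          E
  I           0.3915     0.3892     0.9518     0.4245
  C         -0.05583    0.05583    0.08375    0.02792
  E           0.3356     0.4451      1.036     0.4524
  solve Keq expr → x = 0.02792; check Q = 0.8833

Direction: forward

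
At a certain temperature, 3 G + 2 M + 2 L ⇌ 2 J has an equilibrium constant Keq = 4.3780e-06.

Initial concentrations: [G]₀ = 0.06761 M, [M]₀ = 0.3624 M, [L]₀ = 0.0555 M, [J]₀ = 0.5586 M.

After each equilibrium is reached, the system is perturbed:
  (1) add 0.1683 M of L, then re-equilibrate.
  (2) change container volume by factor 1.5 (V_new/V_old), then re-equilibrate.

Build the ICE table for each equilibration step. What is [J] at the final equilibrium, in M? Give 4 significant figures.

[J]_eq = 3.1359e-04 M

Q₀ = 2.4958e+06 vs Keq = 4.3780e-06 ⇒ Q>K, reverse
Step 1:
                  G         M         L         J
  I         0.06761    0.3624    0.0555    0.5586
  C          0.8364    0.5576    0.5576   -0.5576
  E           0.904      0.92    0.6131  0.001014
  solve Keq expr → x = -0.2788; check Q = 4.3780e-06
Then add 0.1683 M of L.
Step 2:
                  G         M         L         J
  I           0.904      0.92    0.7814  0.001014
  C       -4.1507e-04 -2.7671e-04 -2.7671e-04 2.7671e-04
  E          0.9036    0.9197    0.7811  0.001291
  solve Keq expr → x = 1.3836e-04; check Q = 4.3780e-06
Then change container volume by factor 1.5 (V_new/V_old).
Step 3:
                  G         M         L         J
  I          0.6024    0.6131    0.5207 8.6070e-04
  C       8.2068e-04 5.4712e-04 5.4712e-04 -5.4712e-04
  E          0.6032    0.6137    0.5213 3.1359e-04
  solve Keq expr → x = -2.7356e-04; check Q = 4.3780e-06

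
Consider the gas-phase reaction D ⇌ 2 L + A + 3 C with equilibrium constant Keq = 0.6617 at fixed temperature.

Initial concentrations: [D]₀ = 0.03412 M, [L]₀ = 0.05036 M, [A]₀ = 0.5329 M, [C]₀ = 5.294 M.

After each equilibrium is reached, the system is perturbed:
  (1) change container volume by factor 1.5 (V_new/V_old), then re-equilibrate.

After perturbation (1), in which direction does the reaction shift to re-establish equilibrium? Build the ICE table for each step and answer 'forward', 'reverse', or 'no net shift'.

Q₀ = 5.877 vs Keq = 0.6617 ⇒ Q>K, reverse
Step 1:
                    D           L           A           C
  I           0.03412     0.05036      0.5329       5.294
  C           0.01479    -0.02958    -0.01479    -0.04437
  E           0.04891     0.02078      0.5181        5.25
  solve Keq expr → x = -0.01479; check Q = 0.6617
Then change container volume by factor 1.5 (V_new/V_old).
Step 2:
                    D           L           A           C
  I           0.03261     0.01385      0.3454         3.5
  C         -0.008944     0.01789    0.008944     0.02683
  E           0.02366     0.03174      0.3544       3.527
  solve Keq expr → x = 0.008944; check Q = 0.6617

Direction: forward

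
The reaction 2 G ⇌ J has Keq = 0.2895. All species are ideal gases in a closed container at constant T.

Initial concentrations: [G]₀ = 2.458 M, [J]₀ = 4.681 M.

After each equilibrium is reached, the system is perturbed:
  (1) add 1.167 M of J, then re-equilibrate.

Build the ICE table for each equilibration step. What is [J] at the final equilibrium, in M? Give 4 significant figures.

Q₀ = 0.7748 vs Keq = 0.2895 ⇒ Q>K, reverse
Step 1:
                  G         J
  Initial     2.458     4.681
  Change      1.278   -0.6392
  Equil       3.736     4.042
  solve Keq expr → x = -0.6392; check Q = 0.2895
Then add 1.167 M of J.
Step 2:
                  G         J
  Initial     3.736     5.209
  Change     0.4191   -0.2095
  Equil       4.156     4.999
  solve Keq expr → x = -0.2095; check Q = 0.2895

[J]_eq = 4.999 M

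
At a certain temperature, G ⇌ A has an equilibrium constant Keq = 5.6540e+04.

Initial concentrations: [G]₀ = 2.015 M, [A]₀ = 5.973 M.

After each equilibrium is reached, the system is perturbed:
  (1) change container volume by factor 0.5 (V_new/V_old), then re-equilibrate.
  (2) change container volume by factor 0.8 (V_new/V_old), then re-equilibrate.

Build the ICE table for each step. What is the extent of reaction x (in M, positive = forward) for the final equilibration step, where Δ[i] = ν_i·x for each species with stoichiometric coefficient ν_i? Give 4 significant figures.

Q₀ = 2.964 vs Keq = 5.6540e+04 ⇒ Q<K, forward
Step 1:
                  G         A
  init        2.015     5.973
  Δ          -2.015     2.015
  eq      1.4128e-04     7.988
  solve Keq expr → x = 2.015; check Q = 5.6540e+04
Then change container volume by factor 0.5 (V_new/V_old).
Step 2:
                  G         A
  init    2.8256e-04     15.98
  Δ               0         0
  eq      2.8256e-04     15.98
  solve Keq expr → x = 0; check Q = 5.6540e+04
Then change container volume by factor 0.8 (V_new/V_old).
Step 3:
                  G         A
  init    3.5320e-04     19.97
  Δ               0         0
  eq      3.5320e-04     19.97
  solve Keq expr → x = 0; check Q = 5.6540e+04

x = 0 M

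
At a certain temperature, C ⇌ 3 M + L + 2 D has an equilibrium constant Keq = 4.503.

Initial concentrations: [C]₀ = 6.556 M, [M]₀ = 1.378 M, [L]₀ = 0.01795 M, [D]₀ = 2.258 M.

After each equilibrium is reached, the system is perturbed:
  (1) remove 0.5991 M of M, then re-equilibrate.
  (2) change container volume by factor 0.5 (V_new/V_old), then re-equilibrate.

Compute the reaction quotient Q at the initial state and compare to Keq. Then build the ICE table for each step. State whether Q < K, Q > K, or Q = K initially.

Q₀ = 0.03653; Q < K (proceeds forward)

Q₀ = 0.03653 vs Keq = 4.503 ⇒ Q<K, forward
Step 1:
                   C          M          L          D
  init         6.556      1.378    0.01795      2.258
  Δ          -0.2902     0.8705     0.2902     0.5803
  eq           6.266      2.248     0.3081      2.838
  solve Keq expr → x = 0.2902; check Q = 4.503
Then remove 0.5991 M of M.
Step 2:
                   C          M          L          D
  init         6.266      1.649     0.3081      2.838
  Δ          -0.0994     0.2982     0.0994     0.1988
  eq           6.166      1.948     0.4075      3.037
  solve Keq expr → x = 0.0994; check Q = 4.503
Then change container volume by factor 0.5 (V_new/V_old).
Step 3:
                   C          M          L          D
  init         12.33      3.895      0.815      6.074
  Δ           0.5775     -1.732    -0.5775     -1.155
  eq           12.91      2.163     0.2375      4.919
  solve Keq expr → x = -0.5775; check Q = 4.503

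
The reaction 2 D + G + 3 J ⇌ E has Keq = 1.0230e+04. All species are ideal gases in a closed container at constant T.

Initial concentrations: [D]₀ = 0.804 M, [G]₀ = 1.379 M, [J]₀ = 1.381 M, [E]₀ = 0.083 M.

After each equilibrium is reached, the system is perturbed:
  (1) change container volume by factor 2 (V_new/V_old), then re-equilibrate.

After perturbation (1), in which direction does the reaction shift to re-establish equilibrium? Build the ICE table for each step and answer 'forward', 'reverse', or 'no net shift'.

Direction: reverse

Q₀ = 0.03535 vs Keq = 1.0230e+04 ⇒ Q<K, forward
Step 1:
                    D           G           J           E
  Initial       0.804       1.379       1.381       0.083
  Change      -0.7516     -0.3758      -1.127      0.3758
  Equil       0.05237       1.003      0.2536      0.4588
  solve Keq expr → x = 0.3758; check Q = 1.0230e+04
Then change container volume by factor 2 (V_new/V_old).
Step 2:
                    D           G           J           E
  Initial     0.02618      0.5016      0.1268      0.2294
  Change       0.0457     0.02285     0.06854    -0.02285
  Equil       0.07188      0.5244      0.1953      0.2066
  solve Keq expr → x = -0.02285; check Q = 1.0230e+04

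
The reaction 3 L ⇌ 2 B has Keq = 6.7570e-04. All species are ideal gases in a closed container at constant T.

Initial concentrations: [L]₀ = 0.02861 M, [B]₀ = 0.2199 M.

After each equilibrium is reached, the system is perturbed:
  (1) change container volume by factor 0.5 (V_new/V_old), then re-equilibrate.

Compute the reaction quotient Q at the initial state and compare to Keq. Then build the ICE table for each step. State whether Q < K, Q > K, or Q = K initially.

Q₀ = 2065 vs Keq = 6.7570e-04 ⇒ Q>K, reverse
Step 1:
                   L          B
  I          0.02861     0.2199
  C           0.3218    -0.2145
  E           0.3504   0.005391
  solve Keq expr → x = -0.1073; check Q = 6.7570e-04
Then change container volume by factor 0.5 (V_new/V_old).
Step 2:
                   L          B
  I           0.7007    0.01078
  C        -0.006387   0.004258
  E           0.6944    0.01504
  solve Keq expr → x = 0.002129; check Q = 6.7570e-04

Q₀ = 2065; Q > K (proceeds reverse)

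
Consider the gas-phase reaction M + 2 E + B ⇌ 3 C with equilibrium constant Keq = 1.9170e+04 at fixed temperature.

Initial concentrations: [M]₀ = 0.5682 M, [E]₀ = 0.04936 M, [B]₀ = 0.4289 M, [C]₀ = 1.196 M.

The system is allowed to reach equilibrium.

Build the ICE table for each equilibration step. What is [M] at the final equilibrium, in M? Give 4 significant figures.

[M]_eq = 0.5539 M

Q₀ = 2881 vs Keq = 1.9170e+04 ⇒ Q<K, forward
Step 1:
                    M           E           B           C
  init         0.5682     0.04936      0.4289       1.196
  Δ          -0.01429    -0.02858    -0.01429     0.04287
  eq           0.5539     0.02078      0.4146       1.239
  solve Keq expr → x = 0.01429; check Q = 1.9170e+04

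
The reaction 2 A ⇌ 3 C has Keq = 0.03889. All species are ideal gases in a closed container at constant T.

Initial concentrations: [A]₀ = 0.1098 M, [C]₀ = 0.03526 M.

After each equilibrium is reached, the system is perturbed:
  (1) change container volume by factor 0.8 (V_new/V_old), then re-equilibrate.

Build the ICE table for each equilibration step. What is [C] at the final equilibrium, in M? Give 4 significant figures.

Q₀ = 0.003636 vs Keq = 0.03889 ⇒ Q<K, forward
Step 1:
                   A          C
  I           0.1098    0.03526
  C         -0.02134      0.032
  E          0.08846    0.06726
  solve Keq expr → x = 0.01067; check Q = 0.03889
Then change container volume by factor 0.8 (V_new/V_old).
Step 2:
                   A          C
  I           0.1106    0.08408
  C         0.003062  -0.004593
  E           0.1136    0.07949
  solve Keq expr → x = -0.001531; check Q = 0.03889

[C]_eq = 0.07949 M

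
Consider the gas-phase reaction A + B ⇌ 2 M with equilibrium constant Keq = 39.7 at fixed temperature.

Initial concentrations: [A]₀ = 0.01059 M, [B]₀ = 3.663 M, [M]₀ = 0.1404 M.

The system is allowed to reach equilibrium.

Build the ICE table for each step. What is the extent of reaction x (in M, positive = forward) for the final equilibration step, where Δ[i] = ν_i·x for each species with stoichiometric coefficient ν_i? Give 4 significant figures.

Q₀ = 0.5082 vs Keq = 39.7 ⇒ Q<K, forward
Step 1:
                  A         B         M
  init      0.01059     3.663    0.1404
  Δ        -0.01041  -0.01041   0.02082
  eq      1.7925e-04     3.653    0.1612
  solve Keq expr → x = 0.01041; check Q = 39.7

x = 0.01041 M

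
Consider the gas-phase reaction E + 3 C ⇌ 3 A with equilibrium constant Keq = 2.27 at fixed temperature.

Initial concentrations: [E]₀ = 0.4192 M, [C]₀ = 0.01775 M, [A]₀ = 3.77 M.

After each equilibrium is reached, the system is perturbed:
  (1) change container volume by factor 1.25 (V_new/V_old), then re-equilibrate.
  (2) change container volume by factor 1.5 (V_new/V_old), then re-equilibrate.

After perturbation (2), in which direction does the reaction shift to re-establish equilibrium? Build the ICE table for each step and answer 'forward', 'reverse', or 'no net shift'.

Direction: reverse

Q₀ = 2.2856e+07 vs Keq = 2.27 ⇒ Q>K, reverse
Step 1:
                  E         C         A
  I          0.4192   0.01775      3.77
  C          0.5436     1.631    -1.631
  E          0.9628     1.648     2.139
  solve Keq expr → x = -0.5436; check Q = 2.27
Then change container volume by factor 1.25 (V_new/V_old).
Step 2:
                  E         C         A
  I          0.7702     1.319     1.711
  C         0.01675   0.05026  -0.05026
  E           0.787     1.369     1.661
  solve Keq expr → x = -0.01675; check Q = 2.27
Then change container volume by factor 1.5 (V_new/V_old).
Step 3:
                  E         C         A
  I          0.5246    0.9127     1.107
  C         0.02051   0.06152  -0.06152
  E          0.5452    0.9742     1.046
  solve Keq expr → x = -0.02051; check Q = 2.27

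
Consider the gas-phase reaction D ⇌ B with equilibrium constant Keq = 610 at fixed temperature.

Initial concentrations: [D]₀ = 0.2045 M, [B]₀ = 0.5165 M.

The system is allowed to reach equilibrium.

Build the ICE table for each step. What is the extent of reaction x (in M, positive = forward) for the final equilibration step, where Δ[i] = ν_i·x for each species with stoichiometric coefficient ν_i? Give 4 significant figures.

x = 0.2033 M

Q₀ = 2.526 vs Keq = 610 ⇒ Q<K, forward
Step 1:
                  D         B
  Initial    0.2045    0.5165
  Change    -0.2033    0.2033
  Equil     0.00118    0.7198
  solve Keq expr → x = 0.2033; check Q = 610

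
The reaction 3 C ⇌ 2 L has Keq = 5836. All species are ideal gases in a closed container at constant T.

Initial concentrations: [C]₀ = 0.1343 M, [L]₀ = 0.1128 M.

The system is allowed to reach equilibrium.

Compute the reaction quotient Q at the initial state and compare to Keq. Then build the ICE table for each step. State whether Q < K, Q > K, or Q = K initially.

Q₀ = 5.253; Q < K (proceeds forward)

Q₀ = 5.253 vs Keq = 5836 ⇒ Q<K, forward
Step 1:
                  C         L
  Initial    0.1343    0.1128
  Change    -0.1159   0.07729
  Equil     0.01836    0.1901
  solve Keq expr → x = 0.03865; check Q = 5836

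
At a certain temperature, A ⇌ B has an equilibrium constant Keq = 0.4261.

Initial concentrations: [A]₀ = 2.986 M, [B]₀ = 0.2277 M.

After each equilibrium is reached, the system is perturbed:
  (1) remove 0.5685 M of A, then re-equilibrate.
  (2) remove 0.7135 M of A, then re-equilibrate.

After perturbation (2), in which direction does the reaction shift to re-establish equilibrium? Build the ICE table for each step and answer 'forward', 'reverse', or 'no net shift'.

Direction: reverse

Q₀ = 0.07626 vs Keq = 0.4261 ⇒ Q<K, forward
Step 1:
                    A           B
  init          2.986      0.2277
  Δ           -0.7325      0.7325
  eq            2.253      0.9602
  solve Keq expr → x = 0.7325; check Q = 0.4261
Then remove 0.5685 M of A.
Step 2:
                    A           B
  init          1.685      0.9602
  Δ            0.1699     -0.1699
  eq            1.855      0.7904
  solve Keq expr → x = -0.1699; check Q = 0.4261
Then remove 0.7135 M of A.
Step 3:
                    A           B
  init          1.141      0.7904
  Δ            0.2132     -0.2132
  eq            1.355      0.5772
  solve Keq expr → x = -0.2132; check Q = 0.4261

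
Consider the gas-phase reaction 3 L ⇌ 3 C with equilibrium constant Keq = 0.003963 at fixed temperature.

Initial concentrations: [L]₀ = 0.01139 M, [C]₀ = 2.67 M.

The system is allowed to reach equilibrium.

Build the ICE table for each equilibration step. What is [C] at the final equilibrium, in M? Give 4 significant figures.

Q₀ = 1.2881e+07 vs Keq = 0.003963 ⇒ Q>K, reverse
Step 1:
                   L          C
  Initial    0.01139       2.67
  Change       2.304     -2.304
  Equil        2.315     0.3664
  solve Keq expr → x = -0.7679; check Q = 0.003963

[C]_eq = 0.3664 M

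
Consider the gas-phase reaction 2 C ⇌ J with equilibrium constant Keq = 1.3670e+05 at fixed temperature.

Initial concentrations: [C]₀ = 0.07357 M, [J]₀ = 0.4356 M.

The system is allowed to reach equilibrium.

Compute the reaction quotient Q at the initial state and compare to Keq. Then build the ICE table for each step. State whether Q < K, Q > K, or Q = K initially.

Q₀ = 80.48; Q < K (proceeds forward)

Q₀ = 80.48 vs Keq = 1.3670e+05 ⇒ Q<K, forward
Step 1:
                    C           J
  init        0.07357      0.4356
  Δ          -0.07171     0.03586
  eq         0.001857      0.4715
  solve Keq expr → x = 0.03586; check Q = 1.3670e+05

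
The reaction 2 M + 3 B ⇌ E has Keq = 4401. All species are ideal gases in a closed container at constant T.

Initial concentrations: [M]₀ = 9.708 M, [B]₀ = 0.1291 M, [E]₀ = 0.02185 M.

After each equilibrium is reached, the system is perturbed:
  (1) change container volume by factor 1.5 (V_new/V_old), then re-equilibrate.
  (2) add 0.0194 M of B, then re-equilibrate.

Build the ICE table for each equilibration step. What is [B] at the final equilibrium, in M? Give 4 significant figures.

Q₀ = 0.1077 vs Keq = 4401 ⇒ Q<K, forward
Step 1:
                  M         B         E
  I           9.708    0.1291   0.02185
  C        -0.08249   -0.1237   0.04124
  E           9.626  0.005369   0.06309
  solve Keq expr → x = 0.04124; check Q = 4401
Then change container volume by factor 1.5 (V_new/V_old).
Step 2:
                  M         B         E
  I           6.417  0.003579   0.04206
  C        0.001683  0.002524 -8.4138e-04
  E           6.419  0.006103   0.04122
  solve Keq expr → x = -8.4138e-04; check Q = 4401
Then add 0.0194 M of B.
Step 3:
                  M         B         E
  I           6.419    0.0255   0.04122
  C        -0.01273  -0.01909  0.006364
  E           6.406  0.006411   0.04759
  solve Keq expr → x = 0.006364; check Q = 4401

[B]_eq = 0.006411 M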